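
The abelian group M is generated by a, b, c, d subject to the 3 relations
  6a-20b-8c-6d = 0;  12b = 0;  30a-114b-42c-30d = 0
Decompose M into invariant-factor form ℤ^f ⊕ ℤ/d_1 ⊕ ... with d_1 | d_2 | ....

Answer: M ≅ ℤ^1 ⊕ ℤ/2 ⊕ ℤ/6 ⊕ ℤ/12

Derivation:
rank_ℚ(R)=3; free=4−3=1
SNF(R) diag = [2, 6, 12] → torsion [2, 6, 12]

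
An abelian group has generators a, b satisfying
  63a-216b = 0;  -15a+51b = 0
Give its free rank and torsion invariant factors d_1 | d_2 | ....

Answer: M ≅ ℤ/3 ⊕ ℤ/9

Derivation:
rank_ℚ(R)=2; free=2−2=0
SNF(R) diag = [3, 9] → torsion [3, 9]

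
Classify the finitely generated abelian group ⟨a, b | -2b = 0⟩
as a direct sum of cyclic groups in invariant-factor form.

Answer: M ≅ ℤ^1 ⊕ ℤ/2

Derivation:
rank_ℚ(R)=1; free=2−1=1
SNF(R) diag = [2] → torsion [2]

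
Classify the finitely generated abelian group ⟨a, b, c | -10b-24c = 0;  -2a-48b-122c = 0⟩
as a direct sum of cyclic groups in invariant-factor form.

rank_ℚ(R)=2; free=3−2=1
SNF(R) diag = [2, 2] → torsion [2, 2]

Answer: M ≅ ℤ^1 ⊕ ℤ/2 ⊕ ℤ/2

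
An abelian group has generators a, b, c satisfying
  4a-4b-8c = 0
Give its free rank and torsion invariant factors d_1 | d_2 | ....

Answer: M ≅ ℤ^2 ⊕ ℤ/4

Derivation:
rank_ℚ(R)=1; free=3−1=2
SNF(R) diag = [4] → torsion [4]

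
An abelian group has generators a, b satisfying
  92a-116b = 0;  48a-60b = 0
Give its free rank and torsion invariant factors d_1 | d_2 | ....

rank_ℚ(R)=2; free=2−2=0
SNF(R) diag = [4, 12] → torsion [4, 12]

Answer: M ≅ ℤ/4 ⊕ ℤ/12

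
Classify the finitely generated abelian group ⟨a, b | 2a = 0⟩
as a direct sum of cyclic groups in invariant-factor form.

Answer: M ≅ ℤ^1 ⊕ ℤ/2

Derivation:
rank_ℚ(R)=1; free=2−1=1
SNF(R) diag = [2] → torsion [2]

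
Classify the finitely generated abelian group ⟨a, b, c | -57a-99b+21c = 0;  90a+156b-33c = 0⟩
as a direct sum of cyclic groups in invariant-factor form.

Answer: M ≅ ℤ^1 ⊕ ℤ/3 ⊕ ℤ/3

Derivation:
rank_ℚ(R)=2; free=3−2=1
SNF(R) diag = [3, 3] → torsion [3, 3]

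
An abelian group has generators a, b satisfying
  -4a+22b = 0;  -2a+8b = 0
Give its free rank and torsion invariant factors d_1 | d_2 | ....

Answer: M ≅ ℤ/2 ⊕ ℤ/6

Derivation:
rank_ℚ(R)=2; free=2−2=0
SNF(R) diag = [2, 6] → torsion [2, 6]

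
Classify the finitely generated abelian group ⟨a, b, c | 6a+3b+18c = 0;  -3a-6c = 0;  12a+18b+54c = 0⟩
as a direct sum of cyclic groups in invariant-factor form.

rank_ℚ(R)=3; free=3−3=0
SNF(R) diag = [3, 3, 6] → torsion [3, 3, 6]

Answer: M ≅ ℤ/3 ⊕ ℤ/3 ⊕ ℤ/6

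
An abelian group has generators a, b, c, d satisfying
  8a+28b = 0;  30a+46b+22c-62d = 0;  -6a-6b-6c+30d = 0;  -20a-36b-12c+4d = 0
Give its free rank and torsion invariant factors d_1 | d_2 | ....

rank_ℚ(R)=4; free=4−4=0
SNF(R) diag = [2, 4, 8, 24] → torsion [2, 4, 8, 24]

Answer: M ≅ ℤ/2 ⊕ ℤ/4 ⊕ ℤ/8 ⊕ ℤ/24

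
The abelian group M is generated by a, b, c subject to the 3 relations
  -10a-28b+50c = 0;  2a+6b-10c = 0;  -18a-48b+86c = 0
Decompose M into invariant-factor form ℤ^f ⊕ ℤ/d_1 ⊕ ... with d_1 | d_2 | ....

Answer: M ≅ ℤ/2 ⊕ ℤ/2 ⊕ ℤ/4

Derivation:
rank_ℚ(R)=3; free=3−3=0
SNF(R) diag = [2, 2, 4] → torsion [2, 2, 4]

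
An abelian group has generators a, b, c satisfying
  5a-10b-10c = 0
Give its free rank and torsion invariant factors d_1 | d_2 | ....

Answer: M ≅ ℤ^2 ⊕ ℤ/5

Derivation:
rank_ℚ(R)=1; free=3−1=2
SNF(R) diag = [5] → torsion [5]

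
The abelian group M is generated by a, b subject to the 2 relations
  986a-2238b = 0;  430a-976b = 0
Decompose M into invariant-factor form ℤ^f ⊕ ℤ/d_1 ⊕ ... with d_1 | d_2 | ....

rank_ℚ(R)=2; free=2−2=0
SNF(R) diag = [2, 2] → torsion [2, 2]

Answer: M ≅ ℤ/2 ⊕ ℤ/2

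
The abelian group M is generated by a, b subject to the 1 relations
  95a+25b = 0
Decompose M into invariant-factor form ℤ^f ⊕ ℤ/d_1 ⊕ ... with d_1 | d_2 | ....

rank_ℚ(R)=1; free=2−1=1
SNF(R) diag = [5] → torsion [5]

Answer: M ≅ ℤ^1 ⊕ ℤ/5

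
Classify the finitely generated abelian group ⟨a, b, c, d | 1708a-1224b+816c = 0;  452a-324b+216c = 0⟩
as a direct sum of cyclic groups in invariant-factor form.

Answer: M ≅ ℤ^2 ⊕ ℤ/4 ⊕ ℤ/12

Derivation:
rank_ℚ(R)=2; free=4−2=2
SNF(R) diag = [4, 12] → torsion [4, 12]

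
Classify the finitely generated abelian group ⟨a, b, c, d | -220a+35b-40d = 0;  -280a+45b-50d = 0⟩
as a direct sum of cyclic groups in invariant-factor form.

rank_ℚ(R)=2; free=4−2=2
SNF(R) diag = [5, 10] → torsion [5, 10]

Answer: M ≅ ℤ^2 ⊕ ℤ/5 ⊕ ℤ/10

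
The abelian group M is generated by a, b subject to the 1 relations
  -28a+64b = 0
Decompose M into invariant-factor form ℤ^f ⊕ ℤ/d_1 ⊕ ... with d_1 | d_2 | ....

Answer: M ≅ ℤ^1 ⊕ ℤ/4

Derivation:
rank_ℚ(R)=1; free=2−1=1
SNF(R) diag = [4] → torsion [4]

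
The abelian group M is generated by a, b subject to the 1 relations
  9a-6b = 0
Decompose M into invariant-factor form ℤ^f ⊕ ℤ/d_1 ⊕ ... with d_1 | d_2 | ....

Answer: M ≅ ℤ^1 ⊕ ℤ/3

Derivation:
rank_ℚ(R)=1; free=2−1=1
SNF(R) diag = [3] → torsion [3]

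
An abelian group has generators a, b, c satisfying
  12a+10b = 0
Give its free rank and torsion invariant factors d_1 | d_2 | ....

Answer: M ≅ ℤ^2 ⊕ ℤ/2

Derivation:
rank_ℚ(R)=1; free=3−1=2
SNF(R) diag = [2] → torsion [2]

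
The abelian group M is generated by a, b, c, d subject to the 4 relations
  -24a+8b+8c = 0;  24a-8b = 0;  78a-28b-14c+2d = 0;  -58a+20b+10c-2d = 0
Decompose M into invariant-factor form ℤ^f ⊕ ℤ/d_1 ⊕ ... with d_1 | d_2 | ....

Answer: M ≅ ℤ/2 ⊕ ℤ/4 ⊕ ℤ/8 ⊕ ℤ/8

Derivation:
rank_ℚ(R)=4; free=4−4=0
SNF(R) diag = [2, 4, 8, 8] → torsion [2, 4, 8, 8]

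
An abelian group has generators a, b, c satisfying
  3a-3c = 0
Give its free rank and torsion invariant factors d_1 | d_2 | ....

rank_ℚ(R)=1; free=3−1=2
SNF(R) diag = [3] → torsion [3]

Answer: M ≅ ℤ^2 ⊕ ℤ/3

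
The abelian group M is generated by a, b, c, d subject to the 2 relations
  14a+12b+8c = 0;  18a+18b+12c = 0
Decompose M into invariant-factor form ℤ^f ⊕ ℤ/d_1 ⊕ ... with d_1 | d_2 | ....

Answer: M ≅ ℤ^2 ⊕ ℤ/2 ⊕ ℤ/6

Derivation:
rank_ℚ(R)=2; free=4−2=2
SNF(R) diag = [2, 6] → torsion [2, 6]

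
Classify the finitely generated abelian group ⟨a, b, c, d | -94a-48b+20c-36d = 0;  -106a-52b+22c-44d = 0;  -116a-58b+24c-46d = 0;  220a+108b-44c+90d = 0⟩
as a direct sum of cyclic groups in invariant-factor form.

rank_ℚ(R)=4; free=4−4=0
SNF(R) diag = [2, 2, 2, 6] → torsion [2, 2, 2, 6]

Answer: M ≅ ℤ/2 ⊕ ℤ/2 ⊕ ℤ/2 ⊕ ℤ/6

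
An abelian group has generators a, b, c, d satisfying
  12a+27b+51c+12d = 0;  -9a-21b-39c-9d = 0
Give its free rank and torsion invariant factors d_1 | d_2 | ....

rank_ℚ(R)=2; free=4−2=2
SNF(R) diag = [3, 3] → torsion [3, 3]

Answer: M ≅ ℤ^2 ⊕ ℤ/3 ⊕ ℤ/3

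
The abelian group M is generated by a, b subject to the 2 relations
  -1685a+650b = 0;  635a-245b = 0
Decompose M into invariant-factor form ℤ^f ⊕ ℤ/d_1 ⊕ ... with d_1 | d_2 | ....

rank_ℚ(R)=2; free=2−2=0
SNF(R) diag = [5, 15] → torsion [5, 15]

Answer: M ≅ ℤ/5 ⊕ ℤ/15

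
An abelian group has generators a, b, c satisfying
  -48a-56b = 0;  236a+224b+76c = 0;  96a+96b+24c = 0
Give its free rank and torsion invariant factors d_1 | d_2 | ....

Answer: M ≅ ℤ/4 ⊕ ℤ/8 ⊕ ℤ/24

Derivation:
rank_ℚ(R)=3; free=3−3=0
SNF(R) diag = [4, 8, 24] → torsion [4, 8, 24]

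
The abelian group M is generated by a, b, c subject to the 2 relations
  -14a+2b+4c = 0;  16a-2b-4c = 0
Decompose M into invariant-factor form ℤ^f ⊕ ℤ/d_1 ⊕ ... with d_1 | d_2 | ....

Answer: M ≅ ℤ^1 ⊕ ℤ/2 ⊕ ℤ/2

Derivation:
rank_ℚ(R)=2; free=3−2=1
SNF(R) diag = [2, 2] → torsion [2, 2]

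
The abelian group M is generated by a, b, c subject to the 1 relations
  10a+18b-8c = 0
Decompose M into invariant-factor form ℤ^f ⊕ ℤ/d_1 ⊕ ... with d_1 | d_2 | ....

rank_ℚ(R)=1; free=3−1=2
SNF(R) diag = [2] → torsion [2]

Answer: M ≅ ℤ^2 ⊕ ℤ/2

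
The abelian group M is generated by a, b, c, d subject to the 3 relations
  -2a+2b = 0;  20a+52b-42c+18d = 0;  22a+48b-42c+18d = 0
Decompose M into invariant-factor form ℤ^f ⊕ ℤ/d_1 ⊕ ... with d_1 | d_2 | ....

Answer: M ≅ ℤ^1 ⊕ ℤ/2 ⊕ ℤ/2 ⊕ ℤ/6

Derivation:
rank_ℚ(R)=3; free=4−3=1
SNF(R) diag = [2, 2, 6] → torsion [2, 2, 6]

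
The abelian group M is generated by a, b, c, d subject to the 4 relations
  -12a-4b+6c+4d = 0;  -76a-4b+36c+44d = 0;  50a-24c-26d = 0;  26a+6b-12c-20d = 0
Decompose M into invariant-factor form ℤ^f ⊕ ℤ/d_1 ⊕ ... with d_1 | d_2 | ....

Answer: M ≅ ℤ/2 ⊕ ℤ/2 ⊕ ℤ/6 ⊕ ℤ/12

Derivation:
rank_ℚ(R)=4; free=4−4=0
SNF(R) diag = [2, 2, 6, 12] → torsion [2, 2, 6, 12]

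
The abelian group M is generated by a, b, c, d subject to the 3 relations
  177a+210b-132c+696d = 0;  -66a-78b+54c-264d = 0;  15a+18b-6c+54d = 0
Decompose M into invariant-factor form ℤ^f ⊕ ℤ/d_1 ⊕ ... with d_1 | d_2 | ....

rank_ℚ(R)=3; free=4−3=1
SNF(R) diag = [3, 6, 6] → torsion [3, 6, 6]

Answer: M ≅ ℤ^1 ⊕ ℤ/3 ⊕ ℤ/6 ⊕ ℤ/6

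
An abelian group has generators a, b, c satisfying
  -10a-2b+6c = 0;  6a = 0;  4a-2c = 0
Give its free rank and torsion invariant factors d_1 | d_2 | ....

Answer: M ≅ ℤ/2 ⊕ ℤ/2 ⊕ ℤ/6

Derivation:
rank_ℚ(R)=3; free=3−3=0
SNF(R) diag = [2, 2, 6] → torsion [2, 2, 6]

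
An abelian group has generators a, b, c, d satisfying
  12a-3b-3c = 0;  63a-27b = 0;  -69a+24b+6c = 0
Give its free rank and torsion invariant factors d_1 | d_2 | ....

Answer: M ≅ ℤ^1 ⊕ ℤ/3 ⊕ ℤ/9 ⊕ ℤ/9

Derivation:
rank_ℚ(R)=3; free=4−3=1
SNF(R) diag = [3, 9, 9] → torsion [3, 9, 9]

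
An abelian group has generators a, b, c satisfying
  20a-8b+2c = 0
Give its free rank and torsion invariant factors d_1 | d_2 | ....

Answer: M ≅ ℤ^2 ⊕ ℤ/2

Derivation:
rank_ℚ(R)=1; free=3−1=2
SNF(R) diag = [2] → torsion [2]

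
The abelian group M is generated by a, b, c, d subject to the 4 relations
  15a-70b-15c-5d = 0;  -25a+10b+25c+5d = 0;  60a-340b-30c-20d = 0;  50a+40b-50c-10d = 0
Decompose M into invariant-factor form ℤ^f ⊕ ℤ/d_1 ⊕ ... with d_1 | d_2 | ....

rank_ℚ(R)=4; free=4−4=0
SNF(R) diag = [5, 10, 30, 60] → torsion [5, 10, 30, 60]

Answer: M ≅ ℤ/5 ⊕ ℤ/10 ⊕ ℤ/30 ⊕ ℤ/60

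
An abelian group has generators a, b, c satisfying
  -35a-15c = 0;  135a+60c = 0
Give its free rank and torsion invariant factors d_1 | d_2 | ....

rank_ℚ(R)=2; free=3−2=1
SNF(R) diag = [5, 15] → torsion [5, 15]

Answer: M ≅ ℤ^1 ⊕ ℤ/5 ⊕ ℤ/15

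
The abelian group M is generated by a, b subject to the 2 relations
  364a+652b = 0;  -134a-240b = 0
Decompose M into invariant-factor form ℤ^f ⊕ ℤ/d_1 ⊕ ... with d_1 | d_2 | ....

rank_ℚ(R)=2; free=2−2=0
SNF(R) diag = [2, 4] → torsion [2, 4]

Answer: M ≅ ℤ/2 ⊕ ℤ/4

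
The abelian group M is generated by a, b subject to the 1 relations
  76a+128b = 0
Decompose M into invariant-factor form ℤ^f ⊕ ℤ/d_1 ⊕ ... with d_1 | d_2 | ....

rank_ℚ(R)=1; free=2−1=1
SNF(R) diag = [4] → torsion [4]

Answer: M ≅ ℤ^1 ⊕ ℤ/4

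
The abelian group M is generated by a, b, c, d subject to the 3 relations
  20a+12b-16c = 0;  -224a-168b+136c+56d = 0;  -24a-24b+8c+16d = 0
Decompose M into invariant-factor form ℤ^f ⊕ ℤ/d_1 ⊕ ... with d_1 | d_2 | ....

Answer: M ≅ ℤ^1 ⊕ ℤ/4 ⊕ ℤ/8 ⊕ ℤ/8

Derivation:
rank_ℚ(R)=3; free=4−3=1
SNF(R) diag = [4, 8, 8] → torsion [4, 8, 8]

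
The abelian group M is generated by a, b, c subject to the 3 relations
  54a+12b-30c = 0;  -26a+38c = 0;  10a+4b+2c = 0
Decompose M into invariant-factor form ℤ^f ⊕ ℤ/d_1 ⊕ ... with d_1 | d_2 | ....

Answer: M ≅ ℤ/2 ⊕ ℤ/4 ⊕ ℤ/12

Derivation:
rank_ℚ(R)=3; free=3−3=0
SNF(R) diag = [2, 4, 12] → torsion [2, 4, 12]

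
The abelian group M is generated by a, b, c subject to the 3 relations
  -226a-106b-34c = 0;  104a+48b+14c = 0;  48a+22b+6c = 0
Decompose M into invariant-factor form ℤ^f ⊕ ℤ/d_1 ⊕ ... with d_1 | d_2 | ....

Answer: M ≅ ℤ/2 ⊕ ℤ/2 ⊕ ℤ/6

Derivation:
rank_ℚ(R)=3; free=3−3=0
SNF(R) diag = [2, 2, 6] → torsion [2, 2, 6]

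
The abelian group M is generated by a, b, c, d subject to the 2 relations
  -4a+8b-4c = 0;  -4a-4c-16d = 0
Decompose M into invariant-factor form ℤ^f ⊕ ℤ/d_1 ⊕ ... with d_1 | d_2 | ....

Answer: M ≅ ℤ^2 ⊕ ℤ/4 ⊕ ℤ/8

Derivation:
rank_ℚ(R)=2; free=4−2=2
SNF(R) diag = [4, 8] → torsion [4, 8]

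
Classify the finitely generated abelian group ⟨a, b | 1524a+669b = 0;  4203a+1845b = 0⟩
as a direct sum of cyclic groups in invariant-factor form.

Answer: M ≅ ℤ/3 ⊕ ℤ/9

Derivation:
rank_ℚ(R)=2; free=2−2=0
SNF(R) diag = [3, 9] → torsion [3, 9]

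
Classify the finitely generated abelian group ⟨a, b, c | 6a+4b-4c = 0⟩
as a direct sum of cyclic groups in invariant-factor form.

Answer: M ≅ ℤ^2 ⊕ ℤ/2

Derivation:
rank_ℚ(R)=1; free=3−1=2
SNF(R) diag = [2] → torsion [2]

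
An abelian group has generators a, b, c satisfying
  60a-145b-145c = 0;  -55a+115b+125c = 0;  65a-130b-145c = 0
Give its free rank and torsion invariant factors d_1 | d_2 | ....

Answer: M ≅ ℤ/5 ⊕ ℤ/5 ⊕ ℤ/5

Derivation:
rank_ℚ(R)=3; free=3−3=0
SNF(R) diag = [5, 5, 5] → torsion [5, 5, 5]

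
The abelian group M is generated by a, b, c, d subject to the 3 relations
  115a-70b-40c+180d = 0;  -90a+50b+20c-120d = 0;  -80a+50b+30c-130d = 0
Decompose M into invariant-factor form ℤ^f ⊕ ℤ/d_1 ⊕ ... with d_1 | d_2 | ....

rank_ℚ(R)=3; free=4−3=1
SNF(R) diag = [5, 10, 10] → torsion [5, 10, 10]

Answer: M ≅ ℤ^1 ⊕ ℤ/5 ⊕ ℤ/10 ⊕ ℤ/10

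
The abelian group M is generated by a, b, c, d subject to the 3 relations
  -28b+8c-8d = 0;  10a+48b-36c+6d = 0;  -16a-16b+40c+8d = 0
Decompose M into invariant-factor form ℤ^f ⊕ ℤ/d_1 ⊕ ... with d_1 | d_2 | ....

rank_ℚ(R)=3; free=4−3=1
SNF(R) diag = [2, 4, 8] → torsion [2, 4, 8]

Answer: M ≅ ℤ^1 ⊕ ℤ/2 ⊕ ℤ/4 ⊕ ℤ/8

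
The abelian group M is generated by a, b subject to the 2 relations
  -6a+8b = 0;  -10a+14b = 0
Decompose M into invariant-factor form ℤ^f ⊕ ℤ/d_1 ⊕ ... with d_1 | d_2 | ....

Answer: M ≅ ℤ/2 ⊕ ℤ/2

Derivation:
rank_ℚ(R)=2; free=2−2=0
SNF(R) diag = [2, 2] → torsion [2, 2]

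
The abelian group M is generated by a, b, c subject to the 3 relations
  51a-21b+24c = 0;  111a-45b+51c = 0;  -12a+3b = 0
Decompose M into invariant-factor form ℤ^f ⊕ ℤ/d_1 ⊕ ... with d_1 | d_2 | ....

Answer: M ≅ ℤ/3 ⊕ ℤ/3 ⊕ ℤ/9

Derivation:
rank_ℚ(R)=3; free=3−3=0
SNF(R) diag = [3, 3, 9] → torsion [3, 3, 9]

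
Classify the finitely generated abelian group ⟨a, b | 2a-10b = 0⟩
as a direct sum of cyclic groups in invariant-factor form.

Answer: M ≅ ℤ^1 ⊕ ℤ/2

Derivation:
rank_ℚ(R)=1; free=2−1=1
SNF(R) diag = [2] → torsion [2]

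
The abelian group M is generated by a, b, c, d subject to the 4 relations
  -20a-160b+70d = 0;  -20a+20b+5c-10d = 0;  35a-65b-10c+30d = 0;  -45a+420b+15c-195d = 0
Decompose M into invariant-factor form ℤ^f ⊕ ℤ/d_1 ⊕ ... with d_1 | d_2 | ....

Answer: M ≅ ℤ/5 ⊕ ℤ/5 ⊕ ℤ/15 ⊕ ℤ/30

Derivation:
rank_ℚ(R)=4; free=4−4=0
SNF(R) diag = [5, 5, 15, 30] → torsion [5, 5, 15, 30]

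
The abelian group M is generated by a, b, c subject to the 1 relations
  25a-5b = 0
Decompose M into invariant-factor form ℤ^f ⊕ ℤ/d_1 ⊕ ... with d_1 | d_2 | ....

rank_ℚ(R)=1; free=3−1=2
SNF(R) diag = [5] → torsion [5]

Answer: M ≅ ℤ^2 ⊕ ℤ/5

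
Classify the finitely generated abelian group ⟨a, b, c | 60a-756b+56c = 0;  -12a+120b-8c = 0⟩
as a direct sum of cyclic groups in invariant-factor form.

rank_ℚ(R)=2; free=3−2=1
SNF(R) diag = [4, 12] → torsion [4, 12]

Answer: M ≅ ℤ^1 ⊕ ℤ/4 ⊕ ℤ/12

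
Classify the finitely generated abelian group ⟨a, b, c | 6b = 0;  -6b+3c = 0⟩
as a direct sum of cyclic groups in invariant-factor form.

Answer: M ≅ ℤ^1 ⊕ ℤ/3 ⊕ ℤ/6

Derivation:
rank_ℚ(R)=2; free=3−2=1
SNF(R) diag = [3, 6] → torsion [3, 6]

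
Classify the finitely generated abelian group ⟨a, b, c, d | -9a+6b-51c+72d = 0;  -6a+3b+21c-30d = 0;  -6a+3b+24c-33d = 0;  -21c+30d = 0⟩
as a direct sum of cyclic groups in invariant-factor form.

rank_ℚ(R)=4; free=4−4=0
SNF(R) diag = [3, 3, 3, 9] → torsion [3, 3, 3, 9]

Answer: M ≅ ℤ/3 ⊕ ℤ/3 ⊕ ℤ/3 ⊕ ℤ/9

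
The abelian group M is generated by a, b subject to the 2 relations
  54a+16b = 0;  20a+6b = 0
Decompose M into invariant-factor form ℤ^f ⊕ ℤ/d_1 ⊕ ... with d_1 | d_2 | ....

Answer: M ≅ ℤ/2 ⊕ ℤ/2

Derivation:
rank_ℚ(R)=2; free=2−2=0
SNF(R) diag = [2, 2] → torsion [2, 2]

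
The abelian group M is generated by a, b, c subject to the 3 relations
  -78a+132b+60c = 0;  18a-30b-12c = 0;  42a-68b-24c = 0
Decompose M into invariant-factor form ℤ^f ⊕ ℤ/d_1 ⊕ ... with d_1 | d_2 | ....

Answer: M ≅ ℤ/2 ⊕ ℤ/6 ⊕ ℤ/12

Derivation:
rank_ℚ(R)=3; free=3−3=0
SNF(R) diag = [2, 6, 12] → torsion [2, 6, 12]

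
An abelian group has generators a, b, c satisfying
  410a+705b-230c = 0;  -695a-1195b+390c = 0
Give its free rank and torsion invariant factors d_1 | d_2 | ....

rank_ℚ(R)=2; free=3−2=1
SNF(R) diag = [5, 5] → torsion [5, 5]

Answer: M ≅ ℤ^1 ⊕ ℤ/5 ⊕ ℤ/5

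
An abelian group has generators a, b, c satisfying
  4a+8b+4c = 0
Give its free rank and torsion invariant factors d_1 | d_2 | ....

Answer: M ≅ ℤ^2 ⊕ ℤ/4

Derivation:
rank_ℚ(R)=1; free=3−1=2
SNF(R) diag = [4] → torsion [4]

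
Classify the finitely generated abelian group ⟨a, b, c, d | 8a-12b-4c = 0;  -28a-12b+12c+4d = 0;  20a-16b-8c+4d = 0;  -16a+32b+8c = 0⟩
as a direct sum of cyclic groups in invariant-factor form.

Answer: M ≅ ℤ/4 ⊕ ℤ/4 ⊕ ℤ/8 ⊕ ℤ/8

Derivation:
rank_ℚ(R)=4; free=4−4=0
SNF(R) diag = [4, 4, 8, 8] → torsion [4, 4, 8, 8]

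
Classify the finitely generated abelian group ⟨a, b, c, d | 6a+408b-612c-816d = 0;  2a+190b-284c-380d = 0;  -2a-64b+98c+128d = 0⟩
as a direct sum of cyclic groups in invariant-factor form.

Answer: M ≅ ℤ^1 ⊕ ℤ/2 ⊕ ℤ/6 ⊕ ℤ/18

Derivation:
rank_ℚ(R)=3; free=4−3=1
SNF(R) diag = [2, 6, 18] → torsion [2, 6, 18]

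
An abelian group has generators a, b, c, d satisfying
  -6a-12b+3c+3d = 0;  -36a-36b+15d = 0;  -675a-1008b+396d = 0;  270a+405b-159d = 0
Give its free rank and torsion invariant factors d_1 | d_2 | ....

Answer: M ≅ ℤ/3 ⊕ ℤ/3 ⊕ ℤ/9 ⊕ ℤ/9

Derivation:
rank_ℚ(R)=4; free=4−4=0
SNF(R) diag = [3, 3, 9, 9] → torsion [3, 3, 9, 9]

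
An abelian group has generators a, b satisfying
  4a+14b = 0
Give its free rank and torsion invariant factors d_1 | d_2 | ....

Answer: M ≅ ℤ^1 ⊕ ℤ/2

Derivation:
rank_ℚ(R)=1; free=2−1=1
SNF(R) diag = [2] → torsion [2]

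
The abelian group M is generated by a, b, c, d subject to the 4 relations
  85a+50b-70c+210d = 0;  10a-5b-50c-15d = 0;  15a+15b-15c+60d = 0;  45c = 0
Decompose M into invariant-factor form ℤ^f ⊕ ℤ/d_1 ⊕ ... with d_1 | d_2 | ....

rank_ℚ(R)=4; free=4−4=0
SNF(R) diag = [5, 5, 15, 45] → torsion [5, 5, 15, 45]

Answer: M ≅ ℤ/5 ⊕ ℤ/5 ⊕ ℤ/15 ⊕ ℤ/45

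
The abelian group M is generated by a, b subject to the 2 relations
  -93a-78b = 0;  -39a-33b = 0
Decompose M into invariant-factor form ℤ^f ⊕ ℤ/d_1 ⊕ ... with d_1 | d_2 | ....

rank_ℚ(R)=2; free=2−2=0
SNF(R) diag = [3, 9] → torsion [3, 9]

Answer: M ≅ ℤ/3 ⊕ ℤ/9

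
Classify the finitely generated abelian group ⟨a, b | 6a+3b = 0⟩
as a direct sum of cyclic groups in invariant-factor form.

rank_ℚ(R)=1; free=2−1=1
SNF(R) diag = [3] → torsion [3]

Answer: M ≅ ℤ^1 ⊕ ℤ/3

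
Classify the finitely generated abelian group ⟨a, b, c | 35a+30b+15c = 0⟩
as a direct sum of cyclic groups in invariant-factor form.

Answer: M ≅ ℤ^2 ⊕ ℤ/5

Derivation:
rank_ℚ(R)=1; free=3−1=2
SNF(R) diag = [5] → torsion [5]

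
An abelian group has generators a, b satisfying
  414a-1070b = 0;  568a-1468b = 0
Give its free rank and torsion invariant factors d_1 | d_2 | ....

Answer: M ≅ ℤ/2 ⊕ ℤ/4

Derivation:
rank_ℚ(R)=2; free=2−2=0
SNF(R) diag = [2, 4] → torsion [2, 4]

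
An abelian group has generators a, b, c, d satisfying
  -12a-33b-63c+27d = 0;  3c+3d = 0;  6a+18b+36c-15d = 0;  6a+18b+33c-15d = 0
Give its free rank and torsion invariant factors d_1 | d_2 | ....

rank_ℚ(R)=4; free=4−4=0
SNF(R) diag = [3, 3, 3, 6] → torsion [3, 3, 3, 6]

Answer: M ≅ ℤ/3 ⊕ ℤ/3 ⊕ ℤ/3 ⊕ ℤ/6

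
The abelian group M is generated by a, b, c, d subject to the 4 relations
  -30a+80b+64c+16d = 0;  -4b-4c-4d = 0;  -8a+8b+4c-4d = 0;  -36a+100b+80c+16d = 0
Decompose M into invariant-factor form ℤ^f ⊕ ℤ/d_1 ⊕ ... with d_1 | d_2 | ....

Answer: M ≅ ℤ/2 ⊕ ℤ/4 ⊕ ℤ/4 ⊕ ℤ/8

Derivation:
rank_ℚ(R)=4; free=4−4=0
SNF(R) diag = [2, 4, 4, 8] → torsion [2, 4, 4, 8]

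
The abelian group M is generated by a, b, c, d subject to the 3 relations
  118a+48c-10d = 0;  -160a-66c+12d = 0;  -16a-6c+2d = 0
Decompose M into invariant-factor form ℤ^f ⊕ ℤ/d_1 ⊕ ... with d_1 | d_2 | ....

Answer: M ≅ ℤ^1 ⊕ ℤ/2 ⊕ ℤ/2 ⊕ ℤ/6

Derivation:
rank_ℚ(R)=3; free=4−3=1
SNF(R) diag = [2, 2, 6] → torsion [2, 2, 6]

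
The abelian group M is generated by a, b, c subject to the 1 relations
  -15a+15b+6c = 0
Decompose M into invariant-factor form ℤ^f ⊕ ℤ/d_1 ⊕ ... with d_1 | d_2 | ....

rank_ℚ(R)=1; free=3−1=2
SNF(R) diag = [3] → torsion [3]

Answer: M ≅ ℤ^2 ⊕ ℤ/3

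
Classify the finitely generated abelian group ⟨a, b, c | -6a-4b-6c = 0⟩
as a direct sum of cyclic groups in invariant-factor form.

Answer: M ≅ ℤ^2 ⊕ ℤ/2

Derivation:
rank_ℚ(R)=1; free=3−1=2
SNF(R) diag = [2] → torsion [2]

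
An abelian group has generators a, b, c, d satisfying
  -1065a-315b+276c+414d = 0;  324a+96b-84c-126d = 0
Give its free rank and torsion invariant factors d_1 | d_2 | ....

Answer: M ≅ ℤ^2 ⊕ ℤ/3 ⊕ ℤ/6

Derivation:
rank_ℚ(R)=2; free=4−2=2
SNF(R) diag = [3, 6] → torsion [3, 6]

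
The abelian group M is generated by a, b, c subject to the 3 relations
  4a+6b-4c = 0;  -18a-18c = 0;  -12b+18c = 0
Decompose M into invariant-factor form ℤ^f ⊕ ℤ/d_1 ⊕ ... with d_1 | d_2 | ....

rank_ℚ(R)=3; free=3−3=0
SNF(R) diag = [2, 6, 18] → torsion [2, 6, 18]

Answer: M ≅ ℤ/2 ⊕ ℤ/6 ⊕ ℤ/18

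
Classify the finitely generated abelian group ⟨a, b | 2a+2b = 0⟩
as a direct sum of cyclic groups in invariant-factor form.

Answer: M ≅ ℤ^1 ⊕ ℤ/2

Derivation:
rank_ℚ(R)=1; free=2−1=1
SNF(R) diag = [2] → torsion [2]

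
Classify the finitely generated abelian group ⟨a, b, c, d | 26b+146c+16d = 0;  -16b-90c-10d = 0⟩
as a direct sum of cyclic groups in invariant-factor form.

rank_ℚ(R)=2; free=4−2=2
SNF(R) diag = [2, 2] → torsion [2, 2]

Answer: M ≅ ℤ^2 ⊕ ℤ/2 ⊕ ℤ/2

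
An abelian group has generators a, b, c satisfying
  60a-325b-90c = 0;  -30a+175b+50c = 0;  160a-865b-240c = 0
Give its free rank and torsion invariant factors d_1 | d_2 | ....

rank_ℚ(R)=3; free=3−3=0
SNF(R) diag = [5, 10, 10] → torsion [5, 10, 10]

Answer: M ≅ ℤ/5 ⊕ ℤ/10 ⊕ ℤ/10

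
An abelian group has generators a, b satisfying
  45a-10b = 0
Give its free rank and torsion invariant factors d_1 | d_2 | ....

Answer: M ≅ ℤ^1 ⊕ ℤ/5

Derivation:
rank_ℚ(R)=1; free=2−1=1
SNF(R) diag = [5] → torsion [5]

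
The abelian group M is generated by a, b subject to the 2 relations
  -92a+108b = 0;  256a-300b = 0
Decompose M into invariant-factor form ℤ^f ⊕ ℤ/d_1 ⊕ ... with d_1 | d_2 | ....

Answer: M ≅ ℤ/4 ⊕ ℤ/12

Derivation:
rank_ℚ(R)=2; free=2−2=0
SNF(R) diag = [4, 12] → torsion [4, 12]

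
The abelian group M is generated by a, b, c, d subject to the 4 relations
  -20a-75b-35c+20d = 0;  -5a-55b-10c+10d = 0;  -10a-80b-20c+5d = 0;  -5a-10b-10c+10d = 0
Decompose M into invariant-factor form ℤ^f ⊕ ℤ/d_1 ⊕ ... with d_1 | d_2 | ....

rank_ℚ(R)=4; free=4−4=0
SNF(R) diag = [5, 5, 15, 45] → torsion [5, 5, 15, 45]

Answer: M ≅ ℤ/5 ⊕ ℤ/5 ⊕ ℤ/15 ⊕ ℤ/45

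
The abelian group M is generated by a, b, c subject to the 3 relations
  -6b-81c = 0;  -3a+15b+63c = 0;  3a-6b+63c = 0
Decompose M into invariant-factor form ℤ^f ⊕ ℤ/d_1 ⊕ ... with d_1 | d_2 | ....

Answer: M ≅ ℤ/3 ⊕ ℤ/3 ⊕ ℤ/9

Derivation:
rank_ℚ(R)=3; free=3−3=0
SNF(R) diag = [3, 3, 9] → torsion [3, 3, 9]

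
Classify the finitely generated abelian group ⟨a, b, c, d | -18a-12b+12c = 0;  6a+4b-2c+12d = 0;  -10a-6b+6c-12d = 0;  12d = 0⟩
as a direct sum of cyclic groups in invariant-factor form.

rank_ℚ(R)=4; free=4−4=0
SNF(R) diag = [2, 2, 6, 12] → torsion [2, 2, 6, 12]

Answer: M ≅ ℤ/2 ⊕ ℤ/2 ⊕ ℤ/6 ⊕ ℤ/12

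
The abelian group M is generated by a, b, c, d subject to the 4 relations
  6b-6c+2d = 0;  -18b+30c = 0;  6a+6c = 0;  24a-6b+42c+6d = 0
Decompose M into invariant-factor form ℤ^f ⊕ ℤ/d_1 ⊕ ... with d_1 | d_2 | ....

rank_ℚ(R)=4; free=4−4=0
SNF(R) diag = [2, 6, 6, 12] → torsion [2, 6, 6, 12]

Answer: M ≅ ℤ/2 ⊕ ℤ/6 ⊕ ℤ/6 ⊕ ℤ/12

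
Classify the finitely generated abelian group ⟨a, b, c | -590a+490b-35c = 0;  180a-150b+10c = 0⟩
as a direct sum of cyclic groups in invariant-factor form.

rank_ℚ(R)=2; free=3−2=1
SNF(R) diag = [5, 10] → torsion [5, 10]

Answer: M ≅ ℤ^1 ⊕ ℤ/5 ⊕ ℤ/10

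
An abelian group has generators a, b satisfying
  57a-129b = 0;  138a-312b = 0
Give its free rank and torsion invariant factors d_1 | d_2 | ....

Answer: M ≅ ℤ/3 ⊕ ℤ/6

Derivation:
rank_ℚ(R)=2; free=2−2=0
SNF(R) diag = [3, 6] → torsion [3, 6]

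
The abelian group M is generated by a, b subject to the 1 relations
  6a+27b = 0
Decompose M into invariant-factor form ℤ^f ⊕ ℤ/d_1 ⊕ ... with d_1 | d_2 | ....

rank_ℚ(R)=1; free=2−1=1
SNF(R) diag = [3] → torsion [3]

Answer: M ≅ ℤ^1 ⊕ ℤ/3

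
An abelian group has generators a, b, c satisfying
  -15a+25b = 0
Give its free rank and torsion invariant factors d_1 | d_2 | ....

Answer: M ≅ ℤ^2 ⊕ ℤ/5

Derivation:
rank_ℚ(R)=1; free=3−1=2
SNF(R) diag = [5] → torsion [5]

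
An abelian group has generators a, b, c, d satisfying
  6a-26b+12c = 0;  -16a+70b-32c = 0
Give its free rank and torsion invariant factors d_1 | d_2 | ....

rank_ℚ(R)=2; free=4−2=2
SNF(R) diag = [2, 2] → torsion [2, 2]

Answer: M ≅ ℤ^2 ⊕ ℤ/2 ⊕ ℤ/2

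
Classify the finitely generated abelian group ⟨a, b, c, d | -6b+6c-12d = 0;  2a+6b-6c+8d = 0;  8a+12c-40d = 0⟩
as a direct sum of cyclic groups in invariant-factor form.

rank_ℚ(R)=3; free=4−3=1
SNF(R) diag = [2, 6, 12] → torsion [2, 6, 12]

Answer: M ≅ ℤ^1 ⊕ ℤ/2 ⊕ ℤ/6 ⊕ ℤ/12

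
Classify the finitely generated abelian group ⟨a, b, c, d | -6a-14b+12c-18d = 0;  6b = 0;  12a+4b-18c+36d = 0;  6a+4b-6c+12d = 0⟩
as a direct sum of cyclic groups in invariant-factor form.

rank_ℚ(R)=4; free=4−4=0
SNF(R) diag = [2, 6, 6, 18] → torsion [2, 6, 6, 18]

Answer: M ≅ ℤ/2 ⊕ ℤ/6 ⊕ ℤ/6 ⊕ ℤ/18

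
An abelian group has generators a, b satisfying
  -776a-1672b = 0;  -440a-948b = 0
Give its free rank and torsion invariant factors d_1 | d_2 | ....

rank_ℚ(R)=2; free=2−2=0
SNF(R) diag = [4, 8] → torsion [4, 8]

Answer: M ≅ ℤ/4 ⊕ ℤ/8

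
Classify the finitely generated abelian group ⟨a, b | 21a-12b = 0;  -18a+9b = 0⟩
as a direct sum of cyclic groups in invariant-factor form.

Answer: M ≅ ℤ/3 ⊕ ℤ/9

Derivation:
rank_ℚ(R)=2; free=2−2=0
SNF(R) diag = [3, 9] → torsion [3, 9]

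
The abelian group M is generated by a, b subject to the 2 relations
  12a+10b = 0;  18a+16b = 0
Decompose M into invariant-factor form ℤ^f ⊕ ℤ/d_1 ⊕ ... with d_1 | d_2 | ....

Answer: M ≅ ℤ/2 ⊕ ℤ/6

Derivation:
rank_ℚ(R)=2; free=2−2=0
SNF(R) diag = [2, 6] → torsion [2, 6]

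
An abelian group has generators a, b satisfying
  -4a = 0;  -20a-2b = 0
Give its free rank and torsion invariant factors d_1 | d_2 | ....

Answer: M ≅ ℤ/2 ⊕ ℤ/4

Derivation:
rank_ℚ(R)=2; free=2−2=0
SNF(R) diag = [2, 4] → torsion [2, 4]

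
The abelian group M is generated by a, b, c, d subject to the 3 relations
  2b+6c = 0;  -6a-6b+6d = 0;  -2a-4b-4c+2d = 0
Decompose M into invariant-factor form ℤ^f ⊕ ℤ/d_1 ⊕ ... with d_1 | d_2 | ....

rank_ℚ(R)=3; free=4−3=1
SNF(R) diag = [2, 2, 6] → torsion [2, 2, 6]

Answer: M ≅ ℤ^1 ⊕ ℤ/2 ⊕ ℤ/2 ⊕ ℤ/6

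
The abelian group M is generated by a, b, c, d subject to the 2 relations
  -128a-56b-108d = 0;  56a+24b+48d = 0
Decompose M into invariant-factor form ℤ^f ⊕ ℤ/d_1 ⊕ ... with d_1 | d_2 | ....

rank_ℚ(R)=2; free=4−2=2
SNF(R) diag = [4, 8] → torsion [4, 8]

Answer: M ≅ ℤ^2 ⊕ ℤ/4 ⊕ ℤ/8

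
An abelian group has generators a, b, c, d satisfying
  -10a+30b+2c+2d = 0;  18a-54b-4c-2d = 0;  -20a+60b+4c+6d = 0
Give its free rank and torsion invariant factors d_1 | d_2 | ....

Answer: M ≅ ℤ^1 ⊕ ℤ/2 ⊕ ℤ/2 ⊕ ℤ/2

Derivation:
rank_ℚ(R)=3; free=4−3=1
SNF(R) diag = [2, 2, 2] → torsion [2, 2, 2]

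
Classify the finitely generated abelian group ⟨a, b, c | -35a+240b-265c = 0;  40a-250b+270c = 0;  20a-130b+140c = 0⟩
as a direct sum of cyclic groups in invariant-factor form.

rank_ℚ(R)=3; free=3−3=0
SNF(R) diag = [5, 10, 30] → torsion [5, 10, 30]

Answer: M ≅ ℤ/5 ⊕ ℤ/10 ⊕ ℤ/30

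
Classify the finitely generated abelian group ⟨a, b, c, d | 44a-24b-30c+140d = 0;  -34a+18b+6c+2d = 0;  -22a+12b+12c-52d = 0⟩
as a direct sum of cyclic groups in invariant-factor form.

Answer: M ≅ ℤ^1 ⊕ ℤ/2 ⊕ ℤ/6 ⊕ ℤ/6

Derivation:
rank_ℚ(R)=3; free=4−3=1
SNF(R) diag = [2, 6, 6] → torsion [2, 6, 6]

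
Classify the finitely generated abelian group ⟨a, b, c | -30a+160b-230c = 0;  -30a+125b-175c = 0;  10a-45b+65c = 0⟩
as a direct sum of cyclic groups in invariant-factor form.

rank_ℚ(R)=3; free=3−3=0
SNF(R) diag = [5, 10, 30] → torsion [5, 10, 30]

Answer: M ≅ ℤ/5 ⊕ ℤ/10 ⊕ ℤ/30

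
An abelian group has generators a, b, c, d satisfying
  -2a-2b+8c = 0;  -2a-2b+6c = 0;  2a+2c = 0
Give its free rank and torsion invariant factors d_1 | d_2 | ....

Answer: M ≅ ℤ^1 ⊕ ℤ/2 ⊕ ℤ/2 ⊕ ℤ/2

Derivation:
rank_ℚ(R)=3; free=4−3=1
SNF(R) diag = [2, 2, 2] → torsion [2, 2, 2]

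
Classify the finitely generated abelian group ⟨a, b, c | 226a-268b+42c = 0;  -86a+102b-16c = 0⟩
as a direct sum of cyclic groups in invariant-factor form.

Answer: M ≅ ℤ^1 ⊕ ℤ/2 ⊕ ℤ/2

Derivation:
rank_ℚ(R)=2; free=3−2=1
SNF(R) diag = [2, 2] → torsion [2, 2]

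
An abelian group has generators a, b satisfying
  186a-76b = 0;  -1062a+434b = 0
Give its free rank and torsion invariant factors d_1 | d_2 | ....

Answer: M ≅ ℤ/2 ⊕ ℤ/6

Derivation:
rank_ℚ(R)=2; free=2−2=0
SNF(R) diag = [2, 6] → torsion [2, 6]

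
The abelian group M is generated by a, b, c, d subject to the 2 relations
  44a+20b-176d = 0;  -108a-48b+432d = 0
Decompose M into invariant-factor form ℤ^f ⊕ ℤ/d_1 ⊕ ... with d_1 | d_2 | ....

Answer: M ≅ ℤ^2 ⊕ ℤ/4 ⊕ ℤ/12

Derivation:
rank_ℚ(R)=2; free=4−2=2
SNF(R) diag = [4, 12] → torsion [4, 12]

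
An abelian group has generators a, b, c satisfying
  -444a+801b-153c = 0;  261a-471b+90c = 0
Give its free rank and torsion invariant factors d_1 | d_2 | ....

rank_ℚ(R)=2; free=3−2=1
SNF(R) diag = [3, 3] → torsion [3, 3]

Answer: M ≅ ℤ^1 ⊕ ℤ/3 ⊕ ℤ/3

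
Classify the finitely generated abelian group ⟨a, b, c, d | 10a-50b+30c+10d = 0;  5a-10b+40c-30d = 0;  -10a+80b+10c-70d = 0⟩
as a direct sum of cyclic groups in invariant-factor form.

Answer: M ≅ ℤ^1 ⊕ ℤ/5 ⊕ ℤ/10 ⊕ ℤ/10

Derivation:
rank_ℚ(R)=3; free=4−3=1
SNF(R) diag = [5, 10, 10] → torsion [5, 10, 10]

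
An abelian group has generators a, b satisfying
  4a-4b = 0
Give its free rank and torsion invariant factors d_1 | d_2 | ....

Answer: M ≅ ℤ^1 ⊕ ℤ/4

Derivation:
rank_ℚ(R)=1; free=2−1=1
SNF(R) diag = [4] → torsion [4]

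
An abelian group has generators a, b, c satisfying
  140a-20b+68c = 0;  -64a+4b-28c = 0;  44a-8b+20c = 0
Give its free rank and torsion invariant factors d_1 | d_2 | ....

Answer: M ≅ ℤ/4 ⊕ ℤ/12 ⊕ ℤ/36

Derivation:
rank_ℚ(R)=3; free=3−3=0
SNF(R) diag = [4, 12, 36] → torsion [4, 12, 36]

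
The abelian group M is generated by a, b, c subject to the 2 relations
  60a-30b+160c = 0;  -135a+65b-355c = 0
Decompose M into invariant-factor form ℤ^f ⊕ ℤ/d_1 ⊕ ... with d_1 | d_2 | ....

Answer: M ≅ ℤ^1 ⊕ ℤ/5 ⊕ ℤ/10

Derivation:
rank_ℚ(R)=2; free=3−2=1
SNF(R) diag = [5, 10] → torsion [5, 10]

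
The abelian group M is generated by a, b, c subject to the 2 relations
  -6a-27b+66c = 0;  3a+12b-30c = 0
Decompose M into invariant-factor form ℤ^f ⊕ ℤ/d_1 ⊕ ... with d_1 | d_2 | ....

rank_ℚ(R)=2; free=3−2=1
SNF(R) diag = [3, 3] → torsion [3, 3]

Answer: M ≅ ℤ^1 ⊕ ℤ/3 ⊕ ℤ/3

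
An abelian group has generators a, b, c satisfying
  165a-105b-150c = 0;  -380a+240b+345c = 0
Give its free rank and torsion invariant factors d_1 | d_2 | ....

rank_ℚ(R)=2; free=3−2=1
SNF(R) diag = [5, 15] → torsion [5, 15]

Answer: M ≅ ℤ^1 ⊕ ℤ/5 ⊕ ℤ/15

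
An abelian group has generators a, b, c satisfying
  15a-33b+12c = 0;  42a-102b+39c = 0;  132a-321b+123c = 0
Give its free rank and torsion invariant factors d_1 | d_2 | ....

rank_ℚ(R)=3; free=3−3=0
SNF(R) diag = [3, 3, 3] → torsion [3, 3, 3]

Answer: M ≅ ℤ/3 ⊕ ℤ/3 ⊕ ℤ/3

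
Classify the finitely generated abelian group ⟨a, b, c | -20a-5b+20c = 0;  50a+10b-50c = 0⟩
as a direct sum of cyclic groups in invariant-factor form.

rank_ℚ(R)=2; free=3−2=1
SNF(R) diag = [5, 10] → torsion [5, 10]

Answer: M ≅ ℤ^1 ⊕ ℤ/5 ⊕ ℤ/10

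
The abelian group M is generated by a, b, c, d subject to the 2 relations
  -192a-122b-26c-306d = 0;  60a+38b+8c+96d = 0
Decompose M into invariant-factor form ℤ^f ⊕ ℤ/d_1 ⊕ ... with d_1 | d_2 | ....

rank_ℚ(R)=2; free=4−2=2
SNF(R) diag = [2, 6] → torsion [2, 6]

Answer: M ≅ ℤ^2 ⊕ ℤ/2 ⊕ ℤ/6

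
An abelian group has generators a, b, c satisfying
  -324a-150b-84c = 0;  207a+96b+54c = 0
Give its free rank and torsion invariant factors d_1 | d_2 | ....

rank_ℚ(R)=2; free=3−2=1
SNF(R) diag = [3, 6] → torsion [3, 6]

Answer: M ≅ ℤ^1 ⊕ ℤ/3 ⊕ ℤ/6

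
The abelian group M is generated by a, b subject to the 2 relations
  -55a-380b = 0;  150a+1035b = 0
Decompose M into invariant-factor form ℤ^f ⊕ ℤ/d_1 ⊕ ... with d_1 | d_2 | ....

Answer: M ≅ ℤ/5 ⊕ ℤ/15

Derivation:
rank_ℚ(R)=2; free=2−2=0
SNF(R) diag = [5, 15] → torsion [5, 15]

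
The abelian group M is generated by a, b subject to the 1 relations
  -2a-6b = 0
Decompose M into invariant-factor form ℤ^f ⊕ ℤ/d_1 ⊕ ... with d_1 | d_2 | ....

rank_ℚ(R)=1; free=2−1=1
SNF(R) diag = [2] → torsion [2]

Answer: M ≅ ℤ^1 ⊕ ℤ/2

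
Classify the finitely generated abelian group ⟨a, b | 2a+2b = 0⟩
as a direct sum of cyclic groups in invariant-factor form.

Answer: M ≅ ℤ^1 ⊕ ℤ/2

Derivation:
rank_ℚ(R)=1; free=2−1=1
SNF(R) diag = [2] → torsion [2]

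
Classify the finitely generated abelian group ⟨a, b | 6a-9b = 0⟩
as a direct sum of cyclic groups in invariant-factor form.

Answer: M ≅ ℤ^1 ⊕ ℤ/3

Derivation:
rank_ℚ(R)=1; free=2−1=1
SNF(R) diag = [3] → torsion [3]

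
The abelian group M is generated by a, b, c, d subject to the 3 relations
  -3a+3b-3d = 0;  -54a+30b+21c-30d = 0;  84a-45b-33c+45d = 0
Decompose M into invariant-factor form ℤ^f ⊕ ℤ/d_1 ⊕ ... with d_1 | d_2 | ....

Answer: M ≅ ℤ^1 ⊕ ℤ/3 ⊕ ℤ/3 ⊕ ℤ/9

Derivation:
rank_ℚ(R)=3; free=4−3=1
SNF(R) diag = [3, 3, 9] → torsion [3, 3, 9]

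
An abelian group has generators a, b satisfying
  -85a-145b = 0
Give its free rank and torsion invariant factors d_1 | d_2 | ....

Answer: M ≅ ℤ^1 ⊕ ℤ/5

Derivation:
rank_ℚ(R)=1; free=2−1=1
SNF(R) diag = [5] → torsion [5]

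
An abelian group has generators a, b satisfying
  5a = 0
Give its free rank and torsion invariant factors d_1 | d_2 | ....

Answer: M ≅ ℤ^1 ⊕ ℤ/5

Derivation:
rank_ℚ(R)=1; free=2−1=1
SNF(R) diag = [5] → torsion [5]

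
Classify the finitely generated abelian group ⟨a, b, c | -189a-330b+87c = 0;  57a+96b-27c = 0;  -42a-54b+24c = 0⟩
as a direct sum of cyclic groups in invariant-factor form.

rank_ℚ(R)=3; free=3−3=0
SNF(R) diag = [3, 6, 18] → torsion [3, 6, 18]

Answer: M ≅ ℤ/3 ⊕ ℤ/6 ⊕ ℤ/18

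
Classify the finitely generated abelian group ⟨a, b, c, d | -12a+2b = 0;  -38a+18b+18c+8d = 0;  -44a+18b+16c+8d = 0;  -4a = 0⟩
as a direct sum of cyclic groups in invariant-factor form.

Answer: M ≅ ℤ/2 ⊕ ℤ/2 ⊕ ℤ/4 ⊕ ℤ/8

Derivation:
rank_ℚ(R)=4; free=4−4=0
SNF(R) diag = [2, 2, 4, 8] → torsion [2, 2, 4, 8]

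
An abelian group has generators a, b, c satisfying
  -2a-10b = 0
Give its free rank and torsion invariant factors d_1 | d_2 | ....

Answer: M ≅ ℤ^2 ⊕ ℤ/2

Derivation:
rank_ℚ(R)=1; free=3−1=2
SNF(R) diag = [2] → torsion [2]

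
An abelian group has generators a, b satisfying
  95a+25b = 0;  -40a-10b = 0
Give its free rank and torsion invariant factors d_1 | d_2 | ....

Answer: M ≅ ℤ/5 ⊕ ℤ/10

Derivation:
rank_ℚ(R)=2; free=2−2=0
SNF(R) diag = [5, 10] → torsion [5, 10]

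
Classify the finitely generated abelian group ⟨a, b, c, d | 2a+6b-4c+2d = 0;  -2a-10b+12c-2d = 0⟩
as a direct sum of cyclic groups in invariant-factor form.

rank_ℚ(R)=2; free=4−2=2
SNF(R) diag = [2, 4] → torsion [2, 4]

Answer: M ≅ ℤ^2 ⊕ ℤ/2 ⊕ ℤ/4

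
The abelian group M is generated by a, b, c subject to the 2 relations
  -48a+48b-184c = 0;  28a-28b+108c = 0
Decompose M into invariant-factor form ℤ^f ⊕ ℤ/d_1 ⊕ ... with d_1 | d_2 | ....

rank_ℚ(R)=2; free=3−2=1
SNF(R) diag = [4, 8] → torsion [4, 8]

Answer: M ≅ ℤ^1 ⊕ ℤ/4 ⊕ ℤ/8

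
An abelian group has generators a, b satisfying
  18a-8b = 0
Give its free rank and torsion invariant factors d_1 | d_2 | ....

Answer: M ≅ ℤ^1 ⊕ ℤ/2

Derivation:
rank_ℚ(R)=1; free=2−1=1
SNF(R) diag = [2] → torsion [2]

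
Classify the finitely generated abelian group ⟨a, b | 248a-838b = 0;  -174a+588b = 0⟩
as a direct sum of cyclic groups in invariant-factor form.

rank_ℚ(R)=2; free=2−2=0
SNF(R) diag = [2, 6] → torsion [2, 6]

Answer: M ≅ ℤ/2 ⊕ ℤ/6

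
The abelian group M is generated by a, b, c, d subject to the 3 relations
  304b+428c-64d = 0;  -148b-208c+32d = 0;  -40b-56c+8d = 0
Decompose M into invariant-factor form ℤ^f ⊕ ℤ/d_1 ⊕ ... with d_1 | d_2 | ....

Answer: M ≅ ℤ^1 ⊕ ℤ/4 ⊕ ℤ/4 ⊕ ℤ/8

Derivation:
rank_ℚ(R)=3; free=4−3=1
SNF(R) diag = [4, 4, 8] → torsion [4, 4, 8]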